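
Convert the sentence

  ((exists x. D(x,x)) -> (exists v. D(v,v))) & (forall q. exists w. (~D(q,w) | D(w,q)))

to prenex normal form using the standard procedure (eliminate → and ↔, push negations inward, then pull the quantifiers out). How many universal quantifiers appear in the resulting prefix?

Eliminate → and ↔ using ¬ and ∨.
  (~(exists x. D(x,x)) | (exists v. D(v,v))) & (forall q. exists w. (~D(q,w) | D(w,q)))
Drive negations inward (¬∀x A ≡ ∃x ¬A, ¬∃x A ≡ ∀x ¬A, De Morgan for ∧/∨):
  ((forall x. ~D(x,x)) | (exists v. D(v,v))) & (forall q. exists w. (~D(q,w) | D(w,q)))
All bound variables are already distinct, so no renaming is needed.
Pull the quantifiers to the front (each side's bound variable is not free in the other side):
  forall x. exists v. forall q. exists w. ((~D(x,x) | D(v,v)) & (~D(q,w) | D(w,q)))
The prefix is forall x exists v forall q exists w: 2 universal, 2 existential.

2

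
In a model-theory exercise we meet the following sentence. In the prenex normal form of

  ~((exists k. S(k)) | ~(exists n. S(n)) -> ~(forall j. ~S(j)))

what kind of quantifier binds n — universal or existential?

First replace A → B with ¬A ∨ B.
  ~(~((exists k. S(k)) | ~(exists n. S(n))) | ~(forall j. ~S(j)))
Push ¬ through the quantifiers and connectives to reach negation normal form:
  ((exists k. S(k)) | (forall n. ~S(n))) & (forall j. ~S(j))
All bound variables are already distinct, so no renaming is needed.
Finally move all quantifiers to the prefix:
  exists k. forall n. forall j. ((S(k) | ~S(n)) & ~S(j))
The quantifier exists n sits under an odd number of negations (counting the antecedent side of each →), so it flips to forall n.

universal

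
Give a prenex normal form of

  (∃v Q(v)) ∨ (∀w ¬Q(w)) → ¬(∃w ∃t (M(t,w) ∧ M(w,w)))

Rewrite implications/biconditionals: A → B as ¬A ∨ B.
  ¬((∃v Q(v)) ∨ (∀w ¬Q(w))) ∨ ¬(∃w ∃t (M(t,w) ∧ M(w,w)))
Drive negations inward (¬∀x A ≡ ∃x ¬A, ¬∃x A ≡ ∀x ¬A, De Morgan for ∧/∨):
  (∀v ¬Q(v)) ∧ (∃w Q(w)) ∨ (∀w ∀t (¬M(t,w) ∨ ¬M(w,w)))
Standardize variables apart so no two quantifiers bind the same name: w↦c.
  (∀v ¬Q(v)) ∧ (∃w Q(w)) ∨ (∀c ∀t (¬M(t,c) ∨ ¬M(c,c)))
Pull the quantifiers to the front (each side's bound variable is not free in the other side):
  ∀v ∃w ∀c ∀t (¬Q(v) ∧ Q(w) ∨ ¬M(t,c) ∨ ¬M(c,c))

∀v ∃w ∀c ∀t (¬Q(v) ∧ Q(w) ∨ ¬M(t,c) ∨ ¬M(c,c))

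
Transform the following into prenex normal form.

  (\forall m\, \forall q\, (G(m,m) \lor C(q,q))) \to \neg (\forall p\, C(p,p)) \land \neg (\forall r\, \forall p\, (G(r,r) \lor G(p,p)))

\exists m\, \exists q\, \exists p\, \exists r\, \exists v\, (\neg G(m,m) \land \neg C(q,q) \lor \neg C(p,p) \land \neg G(r,r) \land \neg G(v,v))

Eliminate → and ↔ using ¬ and ∨.
  \neg (\forall m\, \forall q\, (G(m,m) \lor C(q,q))) \lor \neg (\forall p\, C(p,p)) \land \neg (\forall r\, \forall p\, (G(r,r) \lor G(p,p)))
Drive negations inward (¬∀x A ≡ ∃x ¬A, ¬∃x A ≡ ∀x ¬A, De Morgan for ∧/∨):
  (\exists m\, \exists q\, (\neg G(m,m) \land \neg C(q,q))) \lor (\exists p\, \neg C(p,p)) \land (\exists r\, \exists p\, (\neg G(r,r) \land \neg G(p,p)))
Rename bound variables to avoid capture: p↦v.
  (\exists m\, \exists q\, (\neg G(m,m) \land \neg C(q,q))) \lor (\exists p\, \neg C(p,p)) \land (\exists r\, \exists v\, (\neg G(r,r) \land \neg G(v,v)))
Pull the quantifiers to the front (each side's bound variable is not free in the other side):
  \exists m\, \exists q\, \exists p\, \exists r\, \exists v\, (\neg G(m,m) \land \neg C(q,q) \lor \neg C(p,p) \land \neg G(r,r) \land \neg G(v,v))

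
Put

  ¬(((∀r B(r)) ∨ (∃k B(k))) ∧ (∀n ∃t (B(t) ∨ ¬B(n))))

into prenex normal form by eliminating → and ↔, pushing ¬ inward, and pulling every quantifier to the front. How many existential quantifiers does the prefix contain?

2

Push ¬ through the quantifiers and connectives to reach negation normal form:
  (∃r ¬B(r)) ∧ (∀k ¬B(k)) ∨ (∃n ∀t (¬B(t) ∧ B(n)))
Finally move all quantifiers to the prefix:
  ∃r ∀k ∃n ∀t (¬B(r) ∧ ¬B(k) ∨ ¬B(t) ∧ B(n))
The prefix is ∃r ∀k ∃n ∀t: 2 universal, 2 existential.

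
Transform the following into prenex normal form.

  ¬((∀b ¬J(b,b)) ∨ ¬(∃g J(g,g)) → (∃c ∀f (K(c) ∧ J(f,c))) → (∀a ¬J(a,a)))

Rewrite implications/biconditionals: A → B as ¬A ∨ B.
  ¬(¬((∀b ¬J(b,b)) ∨ ¬(∃g J(g,g))) ∨ ¬(∃c ∀f (K(c) ∧ J(f,c))) ∨ (∀a ¬J(a,a)))
Push ¬ through the quantifiers and connectives to reach negation normal form:
  ((∀b ¬J(b,b)) ∨ (∀g ¬J(g,g))) ∧ (∃c ∀f (K(c) ∧ J(f,c))) ∧ (∃a J(a,a))
Pull the quantifiers to the front (each side's bound variable is not free in the other side):
  ∀b ∀g ∃c ∀f ∃a ((¬J(b,b) ∨ ¬J(g,g)) ∧ K(c) ∧ J(f,c) ∧ J(a,a))

∀b ∀g ∃c ∀f ∃a ((¬J(b,b) ∨ ¬J(g,g)) ∧ K(c) ∧ J(f,c) ∧ J(a,a))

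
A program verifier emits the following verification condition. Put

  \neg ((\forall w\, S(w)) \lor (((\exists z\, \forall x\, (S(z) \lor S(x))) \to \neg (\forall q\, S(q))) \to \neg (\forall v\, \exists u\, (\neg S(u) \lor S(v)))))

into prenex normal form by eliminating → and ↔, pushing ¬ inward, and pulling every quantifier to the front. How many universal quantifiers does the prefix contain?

2

Eliminate → and ↔ using ¬ and ∨.
  \neg ((\forall w\, S(w)) \lor \neg (\neg (\exists z\, \forall x\, (S(z) \lor S(x))) \lor \neg (\forall q\, S(q))) \lor \neg (\forall v\, \exists u\, (\neg S(u) \lor S(v))))
Push ¬ through the quantifiers and connectives to reach negation normal form:
  (\exists w\, \neg S(w)) \land ((\forall z\, \exists x\, (\neg S(z) \land \neg S(x))) \lor (\exists q\, \neg S(q))) \land (\forall v\, \exists u\, (\neg S(u) \lor S(v)))
Extract every quantifier outward, since the variables are now distinct and don't occur free across branches:
  \exists w\, \forall z\, \exists x\, \exists q\, \forall v\, \exists u\, (\neg S(w) \land (\neg S(z) \land \neg S(x) \lor \neg S(q)) \land (\neg S(u) \lor S(v)))
The prefix is \exists w \forall z \exists x \exists q \forall v \exists u: 2 universal, 4 existential.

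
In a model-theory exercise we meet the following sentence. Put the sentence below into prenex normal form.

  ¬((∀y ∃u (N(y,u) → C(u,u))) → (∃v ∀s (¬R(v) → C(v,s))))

∀y ∃u ∀v ∃s ((¬N(y,u) ∨ C(u,u)) ∧ ¬R(v) ∧ ¬C(v,s))

First replace A → B with ¬A ∨ B.
  ¬(¬(∀y ∃u (¬N(y,u) ∨ C(u,u))) ∨ (∃v ∀s (¬¬R(v) ∨ C(v,s))))
Drive negations inward (¬∀x A ≡ ∃x ¬A, ¬∃x A ≡ ∀x ¬A, De Morgan for ∧/∨):
  (∀y ∃u (¬N(y,u) ∨ C(u,u))) ∧ (∀v ∃s (¬R(v) ∧ ¬C(v,s)))
Finally move all quantifiers to the prefix:
  ∀y ∃u ∀v ∃s ((¬N(y,u) ∨ C(u,u)) ∧ ¬R(v) ∧ ¬C(v,s))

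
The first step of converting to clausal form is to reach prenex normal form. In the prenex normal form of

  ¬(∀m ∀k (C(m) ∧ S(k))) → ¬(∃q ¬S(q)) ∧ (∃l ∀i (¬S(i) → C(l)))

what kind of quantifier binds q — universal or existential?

Eliminate → and ↔ using ¬ and ∨.
  ¬¬(∀m ∀k (C(m) ∧ S(k))) ∨ ¬(∃q ¬S(q)) ∧ (∃l ∀i (¬¬S(i) ∨ C(l)))
Move each ¬ inward, flipping quantifiers it crosses:
  (∀m ∀k (C(m) ∧ S(k))) ∨ (∀q S(q)) ∧ (∃l ∀i (S(i) ∨ C(l)))
All bound variables are already distinct, so no renaming is needed.
Pull the quantifiers to the front (each side's bound variable is not free in the other side):
  ∀m ∀k ∀q ∃l ∀i (C(m) ∧ S(k) ∨ S(q) ∧ (S(i) ∨ C(l)))
The quantifier ∃q sits under an odd number of negations (counting the antecedent side of each →), so it flips to ∀q.

universal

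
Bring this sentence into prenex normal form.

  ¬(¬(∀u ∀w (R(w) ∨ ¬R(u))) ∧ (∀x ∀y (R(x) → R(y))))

∀u ∀w ∃x ∃y (R(w) ∨ ¬R(u) ∨ R(x) ∧ ¬R(y))

First replace A → B with ¬A ∨ B.
  ¬(¬(∀u ∀w (R(w) ∨ ¬R(u))) ∧ (∀x ∀y (¬R(x) ∨ R(y))))
Drive negations inward (¬∀x A ≡ ∃x ¬A, ¬∃x A ≡ ∀x ¬A, De Morgan for ∧/∨):
  (∀u ∀w (R(w) ∨ ¬R(u))) ∨ (∃x ∃y (R(x) ∧ ¬R(y)))
All bound variables are already distinct, so no renaming is needed.
Finally move all quantifiers to the prefix:
  ∀u ∀w ∃x ∃y (R(w) ∨ ¬R(u) ∨ R(x) ∧ ¬R(y))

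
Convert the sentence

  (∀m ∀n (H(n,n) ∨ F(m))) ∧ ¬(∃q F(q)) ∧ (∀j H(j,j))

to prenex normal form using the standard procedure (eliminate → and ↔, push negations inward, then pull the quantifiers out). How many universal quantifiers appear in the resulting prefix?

Drive negations inward (¬∀x A ≡ ∃x ¬A, ¬∃x A ≡ ∀x ¬A, De Morgan for ∧/∨):
  (∀m ∀n (H(n,n) ∨ F(m))) ∧ (∀q ¬F(q)) ∧ (∀j H(j,j))
Extract every quantifier outward, since the variables are now distinct and don't occur free across branches:
  ∀m ∀n ∀q ∀j ((H(n,n) ∨ F(m)) ∧ ¬F(q) ∧ H(j,j))
The prefix is ∀m ∀n ∀q ∀j: 4 universal, 0 existential.

4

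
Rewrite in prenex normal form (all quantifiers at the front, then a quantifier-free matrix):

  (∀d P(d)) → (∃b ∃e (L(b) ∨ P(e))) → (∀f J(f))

Rewrite implications/biconditionals: A → B as ¬A ∨ B.
  ¬(∀d P(d)) ∨ ¬(∃b ∃e (L(b) ∨ P(e))) ∨ (∀f J(f))
Move each ¬ inward, flipping quantifiers it crosses:
  (∃d ¬P(d)) ∨ (∀b ∀e (¬L(b) ∧ ¬P(e))) ∨ (∀f J(f))
All bound variables are already distinct, so no renaming is needed.
Finally move all quantifiers to the prefix:
  ∃d ∀b ∀e ∀f (¬P(d) ∨ ¬L(b) ∧ ¬P(e) ∨ J(f))

∃d ∀b ∀e ∀f (¬P(d) ∨ ¬L(b) ∧ ¬P(e) ∨ J(f))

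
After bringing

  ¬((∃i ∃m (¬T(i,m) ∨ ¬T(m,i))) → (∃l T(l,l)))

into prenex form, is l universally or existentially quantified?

universal

Rewrite implications/biconditionals: A → B as ¬A ∨ B.
  ¬(¬(∃i ∃m (¬T(i,m) ∨ ¬T(m,i))) ∨ (∃l T(l,l)))
Push ¬ through the quantifiers and connectives to reach negation normal form:
  (∃i ∃m (¬T(i,m) ∨ ¬T(m,i))) ∧ (∀l ¬T(l,l))
All bound variables are already distinct, so no renaming is needed.
Pull the quantifiers to the front (each side's bound variable is not free in the other side):
  ∃i ∃m ∀l ((¬T(i,m) ∨ ¬T(m,i)) ∧ ¬T(l,l))
The quantifier ∃l sits under an odd number of negations (counting the antecedent side of each →), so it flips to ∀l.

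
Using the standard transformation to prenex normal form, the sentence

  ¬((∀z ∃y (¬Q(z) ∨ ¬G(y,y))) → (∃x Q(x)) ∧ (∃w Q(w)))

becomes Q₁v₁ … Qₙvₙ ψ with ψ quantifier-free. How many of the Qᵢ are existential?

1

First replace A → B with ¬A ∨ B.
  ¬(¬(∀z ∃y (¬Q(z) ∨ ¬G(y,y))) ∨ (∃x Q(x)) ∧ (∃w Q(w)))
Drive negations inward (¬∀x A ≡ ∃x ¬A, ¬∃x A ≡ ∀x ¬A, De Morgan for ∧/∨):
  (∀z ∃y (¬Q(z) ∨ ¬G(y,y))) ∧ ((∀x ¬Q(x)) ∨ (∀w ¬Q(w)))
All bound variables are already distinct, so no renaming is needed.
Pull the quantifiers to the front (each side's bound variable is not free in the other side):
  ∀z ∃y ∀x ∀w ((¬Q(z) ∨ ¬G(y,y)) ∧ (¬Q(x) ∨ ¬Q(w)))
The prefix is ∀z ∃y ∀x ∀w: 3 universal, 1 existential.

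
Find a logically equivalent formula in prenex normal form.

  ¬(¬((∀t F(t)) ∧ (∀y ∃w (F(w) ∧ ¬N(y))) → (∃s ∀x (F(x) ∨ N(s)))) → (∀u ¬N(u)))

Eliminate → and ↔ using ¬ and ∨.
  ¬(¬¬(¬((∀t F(t)) ∧ (∀y ∃w (F(w) ∧ ¬N(y)))) ∨ (∃s ∀x (F(x) ∨ N(s)))) ∨ (∀u ¬N(u)))
Drive negations inward (¬∀x A ≡ ∃x ¬A, ¬∃x A ≡ ∀x ¬A, De Morgan for ∧/∨):
  (∀t F(t)) ∧ (∀y ∃w (F(w) ∧ ¬N(y))) ∧ (∀s ∃x (¬F(x) ∧ ¬N(s))) ∧ (∃u N(u))
All bound variables are already distinct, so no renaming is needed.
Finally move all quantifiers to the prefix:
  ∀t ∀y ∃w ∀s ∃x ∃u (F(t) ∧ F(w) ∧ ¬N(y) ∧ ¬F(x) ∧ ¬N(s) ∧ N(u))

∀t ∀y ∃w ∀s ∃x ∃u (F(t) ∧ F(w) ∧ ¬N(y) ∧ ¬F(x) ∧ ¬N(s) ∧ N(u))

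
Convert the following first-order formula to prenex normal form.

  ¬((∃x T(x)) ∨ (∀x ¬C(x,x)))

Push ¬ through the quantifiers and connectives to reach negation normal form:
  (∀x ¬T(x)) ∧ (∃x C(x,x))
Rename bound variables to avoid capture: x↦y.
  (∀x ¬T(x)) ∧ (∃y C(y,y))
Extract every quantifier outward, since the variables are now distinct and don't occur free across branches:
  ∀x ∃y (¬T(x) ∧ C(y,y))

∀x ∃y (¬T(x) ∧ C(y,y))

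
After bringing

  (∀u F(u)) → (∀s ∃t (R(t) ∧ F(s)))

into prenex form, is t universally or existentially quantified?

Eliminate → and ↔ using ¬ and ∨.
  ¬(∀u F(u)) ∨ (∀s ∃t (R(t) ∧ F(s)))
Push ¬ through the quantifiers and connectives to reach negation normal form:
  (∃u ¬F(u)) ∨ (∀s ∃t (R(t) ∧ F(s)))
All bound variables are already distinct, so no renaming is needed.
Finally move all quantifiers to the prefix:
  ∃u ∀s ∃t (¬F(u) ∨ R(t) ∧ F(s))
The quantifier ∃t sits under an even number of negations (counting the antecedent side of each →), so it remains existential.

existential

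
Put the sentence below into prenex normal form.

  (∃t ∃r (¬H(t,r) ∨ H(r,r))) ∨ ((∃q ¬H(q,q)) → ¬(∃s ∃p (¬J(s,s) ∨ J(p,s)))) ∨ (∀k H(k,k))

∃t ∃r ∀q ∀s ∀p ∀k (¬H(t,r) ∨ H(r,r) ∨ H(q,q) ∨ J(s,s) ∧ ¬J(p,s) ∨ H(k,k))

Rewrite implications/biconditionals: A → B as ¬A ∨ B.
  (∃t ∃r (¬H(t,r) ∨ H(r,r))) ∨ ¬(∃q ¬H(q,q)) ∨ ¬(∃s ∃p (¬J(s,s) ∨ J(p,s))) ∨ (∀k H(k,k))
Move each ¬ inward, flipping quantifiers it crosses:
  (∃t ∃r (¬H(t,r) ∨ H(r,r))) ∨ (∀q H(q,q)) ∨ (∀s ∀p (J(s,s) ∧ ¬J(p,s))) ∨ (∀k H(k,k))
All bound variables are already distinct, so no renaming is needed.
Extract every quantifier outward, since the variables are now distinct and don't occur free across branches:
  ∃t ∃r ∀q ∀s ∀p ∀k (¬H(t,r) ∨ H(r,r) ∨ H(q,q) ∨ J(s,s) ∧ ¬J(p,s) ∨ H(k,k))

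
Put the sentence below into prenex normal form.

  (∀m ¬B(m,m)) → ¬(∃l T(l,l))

∃m ∀l (B(m,m) ∨ ¬T(l,l))

First replace A → B with ¬A ∨ B.
  ¬(∀m ¬B(m,m)) ∨ ¬(∃l T(l,l))
Drive negations inward (¬∀x A ≡ ∃x ¬A, ¬∃x A ≡ ∀x ¬A, De Morgan for ∧/∨):
  (∃m B(m,m)) ∨ (∀l ¬T(l,l))
Pull the quantifiers to the front (each side's bound variable is not free in the other side):
  ∃m ∀l (B(m,m) ∨ ¬T(l,l))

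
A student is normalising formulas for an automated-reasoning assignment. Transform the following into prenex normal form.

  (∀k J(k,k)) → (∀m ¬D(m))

∃k ∀m (¬J(k,k) ∨ ¬D(m))

First replace A → B with ¬A ∨ B.
  ¬(∀k J(k,k)) ∨ (∀m ¬D(m))
Push ¬ through the quantifiers and connectives to reach negation normal form:
  (∃k ¬J(k,k)) ∨ (∀m ¬D(m))
Finally move all quantifiers to the prefix:
  ∃k ∀m (¬J(k,k) ∨ ¬D(m))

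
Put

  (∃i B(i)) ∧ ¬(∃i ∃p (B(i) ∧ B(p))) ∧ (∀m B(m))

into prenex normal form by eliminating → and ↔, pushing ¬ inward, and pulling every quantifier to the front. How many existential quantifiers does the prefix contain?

1

Move each ¬ inward, flipping quantifiers it crosses:
  (∃i B(i)) ∧ (∀i ∀p (¬B(i) ∨ ¬B(p))) ∧ (∀m B(m))
Rename bound variables to avoid capture: i↦q.
  (∃i B(i)) ∧ (∀q ∀p (¬B(q) ∨ ¬B(p))) ∧ (∀m B(m))
Finally move all quantifiers to the prefix:
  ∃i ∀q ∀p ∀m (B(i) ∧ (¬B(q) ∨ ¬B(p)) ∧ B(m))
The prefix is ∃i ∀q ∀p ∀m: 3 universal, 1 existential.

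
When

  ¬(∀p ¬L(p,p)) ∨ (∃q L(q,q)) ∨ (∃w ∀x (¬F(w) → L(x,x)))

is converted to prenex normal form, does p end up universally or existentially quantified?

existential

First replace A → B with ¬A ∨ B.
  ¬(∀p ¬L(p,p)) ∨ (∃q L(q,q)) ∨ (∃w ∀x (¬¬F(w) ∨ L(x,x)))
Move each ¬ inward, flipping quantifiers it crosses:
  (∃p L(p,p)) ∨ (∃q L(q,q)) ∨ (∃w ∀x (F(w) ∨ L(x,x)))
All bound variables are already distinct, so no renaming is needed.
Finally move all quantifiers to the prefix:
  ∃p ∃q ∃w ∀x (L(p,p) ∨ L(q,q) ∨ F(w) ∨ L(x,x))
The quantifier ∀p sits under an odd number of negations (counting the antecedent side of each →), so it flips to ∃p.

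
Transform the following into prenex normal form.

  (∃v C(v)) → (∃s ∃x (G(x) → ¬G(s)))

First replace A → B with ¬A ∨ B.
  ¬(∃v C(v)) ∨ (∃s ∃x (¬G(x) ∨ ¬G(s)))
Drive negations inward (¬∀x A ≡ ∃x ¬A, ¬∃x A ≡ ∀x ¬A, De Morgan for ∧/∨):
  (∀v ¬C(v)) ∨ (∃s ∃x (¬G(x) ∨ ¬G(s)))
All bound variables are already distinct, so no renaming is needed.
Finally move all quantifiers to the prefix:
  ∀v ∃s ∃x (¬C(v) ∨ ¬G(x) ∨ ¬G(s))

∀v ∃s ∃x (¬C(v) ∨ ¬G(x) ∨ ¬G(s))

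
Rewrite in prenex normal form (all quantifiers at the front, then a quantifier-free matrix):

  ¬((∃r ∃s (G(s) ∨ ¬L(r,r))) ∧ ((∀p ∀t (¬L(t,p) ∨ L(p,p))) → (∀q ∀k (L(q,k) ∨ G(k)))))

∀r ∀s ∀p ∀t ∃q ∃k (¬G(s) ∧ L(r,r) ∨ (¬L(t,p) ∨ L(p,p)) ∧ ¬L(q,k) ∧ ¬G(k))

Rewrite implications/biconditionals: A → B as ¬A ∨ B.
  ¬((∃r ∃s (G(s) ∨ ¬L(r,r))) ∧ (¬(∀p ∀t (¬L(t,p) ∨ L(p,p))) ∨ (∀q ∀k (L(q,k) ∨ G(k)))))
Push ¬ through the quantifiers and connectives to reach negation normal form:
  (∀r ∀s (¬G(s) ∧ L(r,r))) ∨ (∀p ∀t (¬L(t,p) ∨ L(p,p))) ∧ (∃q ∃k (¬L(q,k) ∧ ¬G(k)))
All bound variables are already distinct, so no renaming is needed.
Finally move all quantifiers to the prefix:
  ∀r ∀s ∀p ∀t ∃q ∃k (¬G(s) ∧ L(r,r) ∨ (¬L(t,p) ∨ L(p,p)) ∧ ¬L(q,k) ∧ ¬G(k))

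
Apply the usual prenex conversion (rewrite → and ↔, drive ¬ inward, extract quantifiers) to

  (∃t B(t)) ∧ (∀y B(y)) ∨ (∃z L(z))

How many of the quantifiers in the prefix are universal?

1

All bound variables are already distinct, so no renaming is needed.
Finally move all quantifiers to the prefix:
  ∃t ∀y ∃z (B(t) ∧ B(y) ∨ L(z))
The prefix is ∃t ∀y ∃z: 1 universal, 2 existential.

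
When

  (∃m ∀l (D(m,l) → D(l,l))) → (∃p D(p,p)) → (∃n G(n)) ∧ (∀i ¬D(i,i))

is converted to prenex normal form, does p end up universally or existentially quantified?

Rewrite implications/biconditionals: A → B as ¬A ∨ B.
  ¬(∃m ∀l (¬D(m,l) ∨ D(l,l))) ∨ ¬(∃p D(p,p)) ∨ (∃n G(n)) ∧ (∀i ¬D(i,i))
Drive negations inward (¬∀x A ≡ ∃x ¬A, ¬∃x A ≡ ∀x ¬A, De Morgan for ∧/∨):
  (∀m ∃l (D(m,l) ∧ ¬D(l,l))) ∨ (∀p ¬D(p,p)) ∨ (∃n G(n)) ∧ (∀i ¬D(i,i))
All bound variables are already distinct, so no renaming is needed.
Pull the quantifiers to the front (each side's bound variable is not free in the other side):
  ∀m ∃l ∀p ∃n ∀i (D(m,l) ∧ ¬D(l,l) ∨ ¬D(p,p) ∨ G(n) ∧ ¬D(i,i))
The quantifier ∃p sits under an odd number of negations (counting the antecedent side of each →), so it flips to ∀p.

universal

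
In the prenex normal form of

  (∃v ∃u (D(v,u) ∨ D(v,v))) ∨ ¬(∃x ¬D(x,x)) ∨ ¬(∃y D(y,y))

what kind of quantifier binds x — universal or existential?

Move each ¬ inward, flipping quantifiers it crosses:
  (∃v ∃u (D(v,u) ∨ D(v,v))) ∨ (∀x D(x,x)) ∨ (∀y ¬D(y,y))
Pull the quantifiers to the front (each side's bound variable is not free in the other side):
  ∃v ∃u ∀x ∀y (D(v,u) ∨ D(v,v) ∨ D(x,x) ∨ ¬D(y,y))
The quantifier ∃x sits under an odd number of negations, so it flips to ∀x.

universal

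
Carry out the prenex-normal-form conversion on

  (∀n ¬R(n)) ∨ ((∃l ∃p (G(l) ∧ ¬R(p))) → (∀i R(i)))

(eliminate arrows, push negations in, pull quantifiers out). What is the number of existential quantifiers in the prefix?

0

Rewrite implications/biconditionals: A → B as ¬A ∨ B.
  (∀n ¬R(n)) ∨ ¬(∃l ∃p (G(l) ∧ ¬R(p))) ∨ (∀i R(i))
Push ¬ through the quantifiers and connectives to reach negation normal form:
  (∀n ¬R(n)) ∨ (∀l ∀p (¬G(l) ∨ R(p))) ∨ (∀i R(i))
Finally move all quantifiers to the prefix:
  ∀n ∀l ∀p ∀i (¬R(n) ∨ ¬G(l) ∨ R(p) ∨ R(i))
The prefix is ∀n ∀l ∀p ∀i: 4 universal, 0 existential.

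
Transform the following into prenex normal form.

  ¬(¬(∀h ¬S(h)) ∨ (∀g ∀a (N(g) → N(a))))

∀h ∃g ∃a (¬S(h) ∧ N(g) ∧ ¬N(a))

Eliminate → and ↔ using ¬ and ∨.
  ¬(¬(∀h ¬S(h)) ∨ (∀g ∀a (¬N(g) ∨ N(a))))
Push ¬ through the quantifiers and connectives to reach negation normal form:
  (∀h ¬S(h)) ∧ (∃g ∃a (N(g) ∧ ¬N(a)))
All bound variables are already distinct, so no renaming is needed.
Extract every quantifier outward, since the variables are now distinct and don't occur free across branches:
  ∀h ∃g ∃a (¬S(h) ∧ N(g) ∧ ¬N(a))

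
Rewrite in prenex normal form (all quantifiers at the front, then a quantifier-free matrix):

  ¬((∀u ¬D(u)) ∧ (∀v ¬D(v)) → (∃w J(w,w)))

First replace A → B with ¬A ∨ B.
  ¬(¬((∀u ¬D(u)) ∧ (∀v ¬D(v))) ∨ (∃w J(w,w)))
Push ¬ through the quantifiers and connectives to reach negation normal form:
  (∀u ¬D(u)) ∧ (∀v ¬D(v)) ∧ (∀w ¬J(w,w))
Extract every quantifier outward, since the variables are now distinct and don't occur free across branches:
  ∀u ∀v ∀w (¬D(u) ∧ ¬D(v) ∧ ¬J(w,w))

∀u ∀v ∀w (¬D(u) ∧ ¬D(v) ∧ ¬J(w,w))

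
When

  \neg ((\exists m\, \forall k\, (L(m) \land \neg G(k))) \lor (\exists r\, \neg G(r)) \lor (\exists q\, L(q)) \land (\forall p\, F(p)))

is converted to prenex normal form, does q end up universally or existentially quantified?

Push ¬ through the quantifiers and connectives to reach negation normal form:
  (\forall m\, \exists k\, (\neg L(m) \lor G(k))) \land (\forall r\, G(r)) \land ((\forall q\, \neg L(q)) \lor (\exists p\, \neg F(p)))
Pull the quantifiers to the front (each side's bound variable is not free in the other side):
  \forall m\, \exists k\, \forall r\, \forall q\, \exists p\, ((\neg L(m) \lor G(k)) \land G(r) \land (\neg L(q) \lor \neg F(p)))
The quantifier \exists q sits under an odd number of negations, so it flips to \forall q.

universal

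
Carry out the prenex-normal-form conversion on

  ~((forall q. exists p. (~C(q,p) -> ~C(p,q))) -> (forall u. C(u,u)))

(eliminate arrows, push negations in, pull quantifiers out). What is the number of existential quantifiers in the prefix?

2

Eliminate → and ↔ using ¬ and ∨.
  ~(~(forall q. exists p. (~~C(q,p) | ~C(p,q))) | (forall u. C(u,u)))
Move each ¬ inward, flipping quantifiers it crosses:
  (forall q. exists p. (C(q,p) | ~C(p,q))) & (exists u. ~C(u,u))
Extract every quantifier outward, since the variables are now distinct and don't occur free across branches:
  forall q. exists p. exists u. ((C(q,p) | ~C(p,q)) & ~C(u,u))
The prefix is forall q exists p exists u: 1 universal, 2 existential.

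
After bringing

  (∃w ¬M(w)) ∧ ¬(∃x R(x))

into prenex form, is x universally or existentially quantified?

Move each ¬ inward, flipping quantifiers it crosses:
  (∃w ¬M(w)) ∧ (∀x ¬R(x))
Extract every quantifier outward, since the variables are now distinct and don't occur free across branches:
  ∃w ∀x (¬M(w) ∧ ¬R(x))
The quantifier ∃x sits under an odd number of negations, so it flips to ∀x.

universal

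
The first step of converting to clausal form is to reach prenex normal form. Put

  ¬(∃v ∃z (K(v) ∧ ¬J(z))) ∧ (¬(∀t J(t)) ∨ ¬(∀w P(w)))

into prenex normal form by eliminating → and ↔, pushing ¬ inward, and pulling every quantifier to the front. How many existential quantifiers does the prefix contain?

2

Move each ¬ inward, flipping quantifiers it crosses:
  (∀v ∀z (¬K(v) ∨ J(z))) ∧ ((∃t ¬J(t)) ∨ (∃w ¬P(w)))
All bound variables are already distinct, so no renaming is needed.
Finally move all quantifiers to the prefix:
  ∀v ∀z ∃t ∃w ((¬K(v) ∨ J(z)) ∧ (¬J(t) ∨ ¬P(w)))
The prefix is ∀v ∀z ∃t ∃w: 2 universal, 2 existential.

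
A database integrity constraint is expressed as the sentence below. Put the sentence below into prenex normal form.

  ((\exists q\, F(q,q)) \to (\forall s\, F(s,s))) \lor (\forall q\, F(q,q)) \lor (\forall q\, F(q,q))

Eliminate → and ↔ using ¬ and ∨.
  \neg (\exists q\, F(q,q)) \lor (\forall s\, F(s,s)) \lor (\forall q\, F(q,q)) \lor (\forall q\, F(q,q))
Drive negations inward (¬∀x A ≡ ∃x ¬A, ¬∃x A ≡ ∀x ¬A, De Morgan for ∧/∨):
  (\forall q\, \neg F(q,q)) \lor (\forall s\, F(s,s)) \lor (\forall q\, F(q,q)) \lor (\forall q\, F(q,q))
Standardize variables apart so no two quantifiers bind the same name: q↦a, q↦w1.
  (\forall q\, \neg F(q,q)) \lor (\forall s\, F(s,s)) \lor (\forall a\, F(a,a)) \lor (\forall w1\, F(w1,w1))
Finally move all quantifiers to the prefix:
  \forall q\, \forall s\, \forall a\, \forall w1\, (\neg F(q,q) \lor F(s,s) \lor F(a,a) \lor F(w1,w1))

\forall q\, \forall s\, \forall a\, \forall w1\, (\neg F(q,q) \lor F(s,s) \lor F(a,a) \lor F(w1,w1))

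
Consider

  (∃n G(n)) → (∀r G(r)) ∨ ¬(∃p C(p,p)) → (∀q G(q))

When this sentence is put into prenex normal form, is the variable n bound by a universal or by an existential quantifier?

universal

First replace A → B with ¬A ∨ B.
  ¬(∃n G(n)) ∨ ¬((∀r G(r)) ∨ ¬(∃p C(p,p))) ∨ (∀q G(q))
Move each ¬ inward, flipping quantifiers it crosses:
  (∀n ¬G(n)) ∨ (∃r ¬G(r)) ∧ (∃p C(p,p)) ∨ (∀q G(q))
Finally move all quantifiers to the prefix:
  ∀n ∃r ∃p ∀q (¬G(n) ∨ ¬G(r) ∧ C(p,p) ∨ G(q))
The quantifier ∃n sits under an odd number of negations (counting the antecedent side of each →), so it flips to ∀n.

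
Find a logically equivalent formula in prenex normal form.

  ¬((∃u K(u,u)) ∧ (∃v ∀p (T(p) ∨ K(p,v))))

∀u ∀v ∃p (¬K(u,u) ∨ ¬T(p) ∧ ¬K(p,v))

Push ¬ through the quantifiers and connectives to reach negation normal form:
  (∀u ¬K(u,u)) ∨ (∀v ∃p (¬T(p) ∧ ¬K(p,v)))
Pull the quantifiers to the front (each side's bound variable is not free in the other side):
  ∀u ∀v ∃p (¬K(u,u) ∨ ¬T(p) ∧ ¬K(p,v))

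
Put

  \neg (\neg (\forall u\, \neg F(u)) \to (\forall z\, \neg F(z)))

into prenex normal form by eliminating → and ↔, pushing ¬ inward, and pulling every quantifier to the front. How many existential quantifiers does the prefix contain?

Eliminate → and ↔ using ¬ and ∨.
  \neg (\neg \neg (\forall u\, \neg F(u)) \lor (\forall z\, \neg F(z)))
Push ¬ through the quantifiers and connectives to reach negation normal form:
  (\exists u\, F(u)) \land (\exists z\, F(z))
All bound variables are already distinct, so no renaming is needed.
Pull the quantifiers to the front (each side's bound variable is not free in the other side):
  \exists u\, \exists z\, (F(u) \land F(z))
The prefix is \exists u \exists z: 0 universal, 2 existential.

2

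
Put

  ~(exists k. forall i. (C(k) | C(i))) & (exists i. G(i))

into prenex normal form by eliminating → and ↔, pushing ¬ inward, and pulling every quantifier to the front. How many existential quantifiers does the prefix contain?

2

Move each ¬ inward, flipping quantifiers it crosses:
  (forall k. exists i. (~C(k) & ~C(i))) & (exists i. G(i))
Give each quantifier a distinct variable: i↦s.
  (forall k. exists i. (~C(k) & ~C(i))) & (exists s. G(s))
Extract every quantifier outward, since the variables are now distinct and don't occur free across branches:
  forall k. exists i. exists s. (~C(k) & ~C(i) & G(s))
The prefix is forall k exists i exists s: 1 universal, 2 existential.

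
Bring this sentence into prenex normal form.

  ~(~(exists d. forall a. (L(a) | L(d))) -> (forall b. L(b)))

forall d. exists a. exists b. (~L(a) & ~L(d) & ~L(b))

First replace A → B with ¬A ∨ B.
  ~(~~(exists d. forall a. (L(a) | L(d))) | (forall b. L(b)))
Drive negations inward (¬∀x A ≡ ∃x ¬A, ¬∃x A ≡ ∀x ¬A, De Morgan for ∧/∨):
  (forall d. exists a. (~L(a) & ~L(d))) & (exists b. ~L(b))
All bound variables are already distinct, so no renaming is needed.
Pull the quantifiers to the front (each side's bound variable is not free in the other side):
  forall d. exists a. exists b. (~L(a) & ~L(d) & ~L(b))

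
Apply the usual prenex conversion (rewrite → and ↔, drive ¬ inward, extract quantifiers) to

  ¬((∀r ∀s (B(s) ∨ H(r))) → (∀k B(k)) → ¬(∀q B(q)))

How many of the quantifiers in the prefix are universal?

4

Eliminate → and ↔ using ¬ and ∨.
  ¬(¬(∀r ∀s (B(s) ∨ H(r))) ∨ ¬(∀k B(k)) ∨ ¬(∀q B(q)))
Move each ¬ inward, flipping quantifiers it crosses:
  (∀r ∀s (B(s) ∨ H(r))) ∧ (∀k B(k)) ∧ (∀q B(q))
All bound variables are already distinct, so no renaming is needed.
Pull the quantifiers to the front (each side's bound variable is not free in the other side):
  ∀r ∀s ∀k ∀q ((B(s) ∨ H(r)) ∧ B(k) ∧ B(q))
The prefix is ∀r ∀s ∀k ∀q: 4 universal, 0 existential.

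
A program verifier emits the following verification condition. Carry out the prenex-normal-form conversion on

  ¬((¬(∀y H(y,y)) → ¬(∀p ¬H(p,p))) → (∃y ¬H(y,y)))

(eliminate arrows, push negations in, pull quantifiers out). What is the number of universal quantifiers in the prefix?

2

Eliminate → and ↔ using ¬ and ∨.
  ¬(¬(¬¬(∀y H(y,y)) ∨ ¬(∀p ¬H(p,p))) ∨ (∃y ¬H(y,y)))
Move each ¬ inward, flipping quantifiers it crosses:
  ((∀y H(y,y)) ∨ (∃p H(p,p))) ∧ (∀y H(y,y))
Rename bound variables to avoid capture: y↦r.
  ((∀y H(y,y)) ∨ (∃p H(p,p))) ∧ (∀r H(r,r))
Pull the quantifiers to the front (each side's bound variable is not free in the other side):
  ∀y ∃p ∀r ((H(y,y) ∨ H(p,p)) ∧ H(r,r))
The prefix is ∀y ∃p ∀r: 2 universal, 1 existential.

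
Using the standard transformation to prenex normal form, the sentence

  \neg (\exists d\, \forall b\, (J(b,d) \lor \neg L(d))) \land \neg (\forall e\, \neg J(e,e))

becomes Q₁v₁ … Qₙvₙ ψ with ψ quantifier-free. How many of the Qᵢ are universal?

1

Push ¬ through the quantifiers and connectives to reach negation normal form:
  (\forall d\, \exists b\, (\neg J(b,d) \land L(d))) \land (\exists e\, J(e,e))
Extract every quantifier outward, since the variables are now distinct and don't occur free across branches:
  \forall d\, \exists b\, \exists e\, (\neg J(b,d) \land L(d) \land J(e,e))
The prefix is \forall d \exists b \exists e: 1 universal, 2 existential.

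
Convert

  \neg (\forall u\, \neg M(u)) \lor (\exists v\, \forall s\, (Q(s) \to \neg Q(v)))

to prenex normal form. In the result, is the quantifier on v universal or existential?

existential

Rewrite implications/biconditionals: A → B as ¬A ∨ B.
  \neg (\forall u\, \neg M(u)) \lor (\exists v\, \forall s\, (\neg Q(s) \lor \neg Q(v)))
Drive negations inward (¬∀x A ≡ ∃x ¬A, ¬∃x A ≡ ∀x ¬A, De Morgan for ∧/∨):
  (\exists u\, M(u)) \lor (\exists v\, \forall s\, (\neg Q(s) \lor \neg Q(v)))
Finally move all quantifiers to the prefix:
  \exists u\, \exists v\, \forall s\, (M(u) \lor \neg Q(s) \lor \neg Q(v))
The quantifier \exists v sits under an even number of negations (counting the antecedent side of each →), so it remains existential.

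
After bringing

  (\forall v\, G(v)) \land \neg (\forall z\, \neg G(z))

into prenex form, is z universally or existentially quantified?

existential

Drive negations inward (¬∀x A ≡ ∃x ¬A, ¬∃x A ≡ ∀x ¬A, De Morgan for ∧/∨):
  (\forall v\, G(v)) \land (\exists z\, G(z))
Pull the quantifiers to the front (each side's bound variable is not free in the other side):
  \forall v\, \exists z\, (G(v) \land G(z))
The quantifier \forall z sits under an odd number of negations, so it flips to \exists z.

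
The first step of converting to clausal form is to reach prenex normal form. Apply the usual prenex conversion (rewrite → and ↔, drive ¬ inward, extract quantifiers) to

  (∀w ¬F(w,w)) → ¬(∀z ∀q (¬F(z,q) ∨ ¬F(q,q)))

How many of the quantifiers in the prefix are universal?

0

Rewrite implications/biconditionals: A → B as ¬A ∨ B.
  ¬(∀w ¬F(w,w)) ∨ ¬(∀z ∀q (¬F(z,q) ∨ ¬F(q,q)))
Drive negations inward (¬∀x A ≡ ∃x ¬A, ¬∃x A ≡ ∀x ¬A, De Morgan for ∧/∨):
  (∃w F(w,w)) ∨ (∃z ∃q (F(z,q) ∧ F(q,q)))
Extract every quantifier outward, since the variables are now distinct and don't occur free across branches:
  ∃w ∃z ∃q (F(w,w) ∨ F(z,q) ∧ F(q,q))
The prefix is ∃w ∃z ∃q: 0 universal, 3 existential.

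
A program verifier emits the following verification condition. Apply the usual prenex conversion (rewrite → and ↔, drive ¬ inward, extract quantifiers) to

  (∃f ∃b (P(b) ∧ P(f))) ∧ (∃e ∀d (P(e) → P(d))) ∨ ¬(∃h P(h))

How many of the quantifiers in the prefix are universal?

2

First replace A → B with ¬A ∨ B.
  (∃f ∃b (P(b) ∧ P(f))) ∧ (∃e ∀d (¬P(e) ∨ P(d))) ∨ ¬(∃h P(h))
Drive negations inward (¬∀x A ≡ ∃x ¬A, ¬∃x A ≡ ∀x ¬A, De Morgan for ∧/∨):
  (∃f ∃b (P(b) ∧ P(f))) ∧ (∃e ∀d (¬P(e) ∨ P(d))) ∨ (∀h ¬P(h))
All bound variables are already distinct, so no renaming is needed.
Finally move all quantifiers to the prefix:
  ∃f ∃b ∃e ∀d ∀h (P(b) ∧ P(f) ∧ (¬P(e) ∨ P(d)) ∨ ¬P(h))
The prefix is ∃f ∃b ∃e ∀d ∀h: 2 universal, 3 existential.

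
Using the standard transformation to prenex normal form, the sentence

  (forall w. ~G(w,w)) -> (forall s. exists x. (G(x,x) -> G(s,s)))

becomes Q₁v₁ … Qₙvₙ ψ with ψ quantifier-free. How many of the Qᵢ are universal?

Rewrite implications/biconditionals: A → B as ¬A ∨ B.
  ~(forall w. ~G(w,w)) | (forall s. exists x. (~G(x,x) | G(s,s)))
Push ¬ through the quantifiers and connectives to reach negation normal form:
  (exists w. G(w,w)) | (forall s. exists x. (~G(x,x) | G(s,s)))
All bound variables are already distinct, so no renaming is needed.
Extract every quantifier outward, since the variables are now distinct and don't occur free across branches:
  exists w. forall s. exists x. (G(w,w) | ~G(x,x) | G(s,s))
The prefix is exists w forall s exists x: 1 universal, 2 existential.

1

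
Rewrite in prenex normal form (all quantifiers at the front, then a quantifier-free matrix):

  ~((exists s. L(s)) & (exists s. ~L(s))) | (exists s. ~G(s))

Move each ¬ inward, flipping quantifiers it crosses:
  (forall s. ~L(s)) | (forall s. L(s)) | (exists s. ~G(s))
Standardize variables apart so no two quantifiers bind the same name: s↦u, s↦a.
  (forall s. ~L(s)) | (forall u. L(u)) | (exists a. ~G(a))
Pull the quantifiers to the front (each side's bound variable is not free in the other side):
  forall s. forall u. exists a. (~L(s) | L(u) | ~G(a))

forall s. forall u. exists a. (~L(s) | L(u) | ~G(a))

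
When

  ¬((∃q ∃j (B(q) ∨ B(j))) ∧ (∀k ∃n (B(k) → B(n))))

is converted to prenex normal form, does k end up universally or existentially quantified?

Eliminate → and ↔ using ¬ and ∨.
  ¬((∃q ∃j (B(q) ∨ B(j))) ∧ (∀k ∃n (¬B(k) ∨ B(n))))
Move each ¬ inward, flipping quantifiers it crosses:
  (∀q ∀j (¬B(q) ∧ ¬B(j))) ∨ (∃k ∀n (B(k) ∧ ¬B(n)))
Extract every quantifier outward, since the variables are now distinct and don't occur free across branches:
  ∀q ∀j ∃k ∀n (¬B(q) ∧ ¬B(j) ∨ B(k) ∧ ¬B(n))
The quantifier ∀k sits under an odd number of negations (counting the antecedent side of each →), so it flips to ∃k.

existential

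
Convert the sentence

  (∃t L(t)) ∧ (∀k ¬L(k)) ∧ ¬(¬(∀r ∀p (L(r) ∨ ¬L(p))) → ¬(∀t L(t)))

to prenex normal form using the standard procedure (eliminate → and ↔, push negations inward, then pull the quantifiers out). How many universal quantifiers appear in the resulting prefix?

Eliminate → and ↔ using ¬ and ∨.
  (∃t L(t)) ∧ (∀k ¬L(k)) ∧ ¬(¬¬(∀r ∀p (L(r) ∨ ¬L(p))) ∨ ¬(∀t L(t)))
Drive negations inward (¬∀x A ≡ ∃x ¬A, ¬∃x A ≡ ∀x ¬A, De Morgan for ∧/∨):
  (∃t L(t)) ∧ (∀k ¬L(k)) ∧ (∃r ∃p (¬L(r) ∧ L(p))) ∧ (∀t L(t))
Rename bound variables to avoid capture: t↦u1.
  (∃t L(t)) ∧ (∀k ¬L(k)) ∧ (∃r ∃p (¬L(r) ∧ L(p))) ∧ (∀u1 L(u1))
Finally move all quantifiers to the prefix:
  ∃t ∀k ∃r ∃p ∀u1 (L(t) ∧ ¬L(k) ∧ ¬L(r) ∧ L(p) ∧ L(u1))
The prefix is ∃t ∀k ∃r ∃p ∀u1: 2 universal, 3 existential.

2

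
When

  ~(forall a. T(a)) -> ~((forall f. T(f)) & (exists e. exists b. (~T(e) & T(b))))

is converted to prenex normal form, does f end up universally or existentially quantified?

First replace A → B with ¬A ∨ B.
  ~~(forall a. T(a)) | ~((forall f. T(f)) & (exists e. exists b. (~T(e) & T(b))))
Push ¬ through the quantifiers and connectives to reach negation normal form:
  (forall a. T(a)) | (exists f. ~T(f)) | (forall e. forall b. (T(e) | ~T(b)))
All bound variables are already distinct, so no renaming is needed.
Finally move all quantifiers to the prefix:
  forall a. exists f. forall e. forall b. (T(a) | ~T(f) | T(e) | ~T(b))
The quantifier forall f sits under an odd number of negations (counting the antecedent side of each →), so it flips to exists f.

existential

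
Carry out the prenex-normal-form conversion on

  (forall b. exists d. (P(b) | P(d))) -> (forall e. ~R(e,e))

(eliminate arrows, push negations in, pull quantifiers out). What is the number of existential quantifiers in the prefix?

Eliminate → and ↔ using ¬ and ∨.
  ~(forall b. exists d. (P(b) | P(d))) | (forall e. ~R(e,e))
Drive negations inward (¬∀x A ≡ ∃x ¬A, ¬∃x A ≡ ∀x ¬A, De Morgan for ∧/∨):
  (exists b. forall d. (~P(b) & ~P(d))) | (forall e. ~R(e,e))
All bound variables are already distinct, so no renaming is needed.
Extract every quantifier outward, since the variables are now distinct and don't occur free across branches:
  exists b. forall d. forall e. (~P(b) & ~P(d) | ~R(e,e))
The prefix is exists b forall d forall e: 2 universal, 1 existential.

1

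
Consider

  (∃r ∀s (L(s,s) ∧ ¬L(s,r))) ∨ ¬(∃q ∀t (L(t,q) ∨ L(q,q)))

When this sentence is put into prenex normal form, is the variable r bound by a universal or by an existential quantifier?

existential

Drive negations inward (¬∀x A ≡ ∃x ¬A, ¬∃x A ≡ ∀x ¬A, De Morgan for ∧/∨):
  (∃r ∀s (L(s,s) ∧ ¬L(s,r))) ∨ (∀q ∃t (¬L(t,q) ∧ ¬L(q,q)))
Finally move all quantifiers to the prefix:
  ∃r ∀s ∀q ∃t (L(s,s) ∧ ¬L(s,r) ∨ ¬L(t,q) ∧ ¬L(q,q))
The quantifier ∃r sits under an even number of negations, so it remains existential.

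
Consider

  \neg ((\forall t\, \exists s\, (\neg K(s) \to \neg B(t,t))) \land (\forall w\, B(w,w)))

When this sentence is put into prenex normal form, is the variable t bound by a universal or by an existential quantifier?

First replace A → B with ¬A ∨ B.
  \neg ((\forall t\, \exists s\, (\neg \neg K(s) \lor \neg B(t,t))) \land (\forall w\, B(w,w)))
Move each ¬ inward, flipping quantifiers it crosses:
  (\exists t\, \forall s\, (\neg K(s) \land B(t,t))) \lor (\exists w\, \neg B(w,w))
All bound variables are already distinct, so no renaming is needed.
Finally move all quantifiers to the prefix:
  \exists t\, \forall s\, \exists w\, (\neg K(s) \land B(t,t) \lor \neg B(w,w))
The quantifier \forall t sits under an odd number of negations (counting the antecedent side of each →), so it flips to \exists t.

existential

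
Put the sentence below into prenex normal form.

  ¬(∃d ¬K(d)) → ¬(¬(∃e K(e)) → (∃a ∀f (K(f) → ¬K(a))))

∃d ∀e ∀a ∃f (¬K(d) ∨ ¬K(e) ∧ K(f) ∧ K(a))

First replace A → B with ¬A ∨ B.
  ¬¬(∃d ¬K(d)) ∨ ¬(¬¬(∃e K(e)) ∨ (∃a ∀f (¬K(f) ∨ ¬K(a))))
Move each ¬ inward, flipping quantifiers it crosses:
  (∃d ¬K(d)) ∨ (∀e ¬K(e)) ∧ (∀a ∃f (K(f) ∧ K(a)))
Finally move all quantifiers to the prefix:
  ∃d ∀e ∀a ∃f (¬K(d) ∨ ¬K(e) ∧ K(f) ∧ K(a))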